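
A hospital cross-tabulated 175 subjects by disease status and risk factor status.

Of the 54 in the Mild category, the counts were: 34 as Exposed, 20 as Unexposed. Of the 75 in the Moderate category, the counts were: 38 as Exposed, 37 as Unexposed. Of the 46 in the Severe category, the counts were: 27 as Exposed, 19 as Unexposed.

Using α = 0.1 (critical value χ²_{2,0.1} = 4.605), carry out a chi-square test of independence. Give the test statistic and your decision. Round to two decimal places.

2.05; fail to reject H₀

Row totals: 54, 75, 46. Column totals: 99, 76. Grand total N = 175.
Expected counts (row total × column total / N):
  Mild, Exposed: 54×99/175 = 30.549
  Mild, Unexposed: 54×76/175 = 23.451
  Moderate, Exposed: 75×99/175 = 42.429
  Moderate, Unexposed: 75×76/175 = 32.571
  Severe, Exposed: 46×99/175 = 26.023
  Severe, Unexposed: 46×76/175 = 19.977
Contributions (O − E)²/E:
  (34 − 30.549)²/30.549 = 0.3898
  (20 − 23.451)²/23.451 = 0.5078
  (38 − 42.429)²/42.429 = 0.4623
  (37 − 32.571)²/32.571 = 0.6023
  (27 − 26.023)²/26.023 = 0.0367
  (19 − 19.977)²/19.977 = 0.0478
χ² = 0.3898 + 0.5078 + 0.4623 + 0.6023 + 0.0367 + 0.0478 = 2.05
df = (3−1)(2−1) = 2. Since 2.05 < 4.605, fail to reject the null hypothesis of independence at α = 0.1.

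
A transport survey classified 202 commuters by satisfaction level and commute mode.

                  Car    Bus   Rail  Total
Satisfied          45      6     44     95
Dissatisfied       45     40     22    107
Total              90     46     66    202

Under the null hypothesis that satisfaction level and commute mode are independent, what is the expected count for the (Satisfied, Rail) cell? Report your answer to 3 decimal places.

31.040

Row total (Satisfied) = 95; column total (Rail) = 66; grand total N = 202.
Expected count = (row total × column total) / N = 95 × 66 / 202 = 31.040.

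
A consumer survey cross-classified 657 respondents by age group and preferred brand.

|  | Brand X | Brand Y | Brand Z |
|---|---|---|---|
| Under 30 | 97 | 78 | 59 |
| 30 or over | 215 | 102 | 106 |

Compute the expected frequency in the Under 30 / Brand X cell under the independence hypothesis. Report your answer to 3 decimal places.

Row total (Under 30) = 234; column total (Brand X) = 312; grand total N = 657.
Expected count = (row total × column total) / N = 234 × 312 / 657 = 111.123.

111.123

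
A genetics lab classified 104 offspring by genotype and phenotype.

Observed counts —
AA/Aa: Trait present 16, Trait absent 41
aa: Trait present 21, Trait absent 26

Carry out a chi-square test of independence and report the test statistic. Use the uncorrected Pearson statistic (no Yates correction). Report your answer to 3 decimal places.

3.101

Row totals: 57, 47. Column totals: 37, 67. Grand total N = 104.
Expected counts (row total × column total / N):
  AA/Aa, Trait present: 57×37/104 = 20.2788
  AA/Aa, Trait absent: 57×67/104 = 36.7212
  aa, Trait present: 47×37/104 = 16.7212
  aa, Trait absent: 47×67/104 = 30.2788
Contributions (O − E)²/E:
  (16 − 20.2788)²/20.2788 = 0.9028
  (41 − 36.7212)²/36.7212 = 0.4986
  (21 − 16.7212)²/16.7212 = 1.0949
  (26 − 30.2788)²/30.2788 = 0.6047
χ² = 0.9028 + 0.4986 + 1.0949 + 0.6047 = 3.101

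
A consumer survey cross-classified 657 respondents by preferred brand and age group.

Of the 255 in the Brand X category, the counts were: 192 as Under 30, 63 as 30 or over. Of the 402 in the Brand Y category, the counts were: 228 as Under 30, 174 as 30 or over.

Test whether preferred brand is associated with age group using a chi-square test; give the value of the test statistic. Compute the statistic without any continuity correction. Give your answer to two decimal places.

23.35

Row totals: 255, 402. Column totals: 420, 237. Grand total N = 657.
Expected counts (row total × column total / N):
  Brand X, Under 30: 255×420/657 = 163.014
  Brand X, 30 or over: 255×237/657 = 91.986
  Brand Y, Under 30: 402×420/657 = 256.986
  Brand Y, 30 or over: 402×237/657 = 145.014
Contributions (O − E)²/E:
  (192 − 163.014)²/163.014 = 5.1541
  (63 − 91.986)²/91.986 = 9.1339
  (228 − 256.986)²/256.986 = 3.2694
  (174 − 145.014)²/145.014 = 5.7938
χ² = 5.1541 + 9.1339 + 3.2694 + 5.7938 = 23.35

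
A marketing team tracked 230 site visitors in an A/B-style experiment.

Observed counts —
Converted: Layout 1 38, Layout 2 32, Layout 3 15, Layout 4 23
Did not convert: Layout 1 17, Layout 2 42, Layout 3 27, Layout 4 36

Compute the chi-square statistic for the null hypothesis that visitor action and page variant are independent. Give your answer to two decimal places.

Row totals: 108, 122. Column totals: 55, 74, 42, 59. Grand total N = 230.
Expected counts (row total × column total / N):
  Converted, Layout 1: 108×55/230 = 25.826
  Converted, Layout 2: 108×74/230 = 34.748
  Converted, Layout 3: 108×42/230 = 19.722
  Converted, Layout 4: 108×59/230 = 27.704
  Did not convert, Layout 1: 122×55/230 = 29.174
  Did not convert, Layout 2: 122×74/230 = 39.252
  Did not convert, Layout 3: 122×42/230 = 22.278
  Did not convert, Layout 4: 122×59/230 = 31.296
Contributions (O − E)²/E:
  (38 − 25.826)²/25.826 = 5.7386
  (32 − 34.748)²/34.748 = 0.2173
  (15 − 19.722)²/19.722 = 1.1306
  (23 − 27.704)²/27.704 = 0.7987
  (17 − 29.174)²/29.174 = 5.0801
  (42 − 39.252)²/39.252 = 0.1924
  (27 − 22.278)²/22.278 = 1.0009
  (36 − 31.296)²/31.296 = 0.7070
χ² = 5.7386 + 0.2173 + 1.1306 + 0.7987 + 5.0801 + 0.1924 + 1.0009 + 0.7070 = 14.87

14.87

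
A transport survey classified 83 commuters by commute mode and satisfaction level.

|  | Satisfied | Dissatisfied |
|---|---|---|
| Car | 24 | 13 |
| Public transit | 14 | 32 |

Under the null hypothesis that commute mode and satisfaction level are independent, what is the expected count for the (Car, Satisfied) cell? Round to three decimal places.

16.940

Row total (Car) = 37; column total (Satisfied) = 38; grand total N = 83.
Expected count = (row total × column total) / N = 37 × 38 / 83 = 16.940.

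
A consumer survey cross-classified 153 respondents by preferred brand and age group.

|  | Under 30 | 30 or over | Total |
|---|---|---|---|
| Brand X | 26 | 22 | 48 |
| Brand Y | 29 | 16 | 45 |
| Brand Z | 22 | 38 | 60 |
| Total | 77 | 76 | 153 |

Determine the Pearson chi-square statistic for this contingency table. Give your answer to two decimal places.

Grand total N = 153.
Expected counts (row total × column total / N):
  Brand X, Under 30: 48×77/153 = 24.157
  Brand X, 30 or over: 48×76/153 = 23.843
  Brand Y, Under 30: 45×77/153 = 22.647
  Brand Y, 30 or over: 45×76/153 = 22.353
  Brand Z, Under 30: 60×77/153 = 30.196
  Brand Z, 30 or over: 60×76/153 = 29.804
Contributions (O − E)²/E:
  (26 − 24.157)²/24.157 = 0.1406
  (22 − 23.843)²/23.843 = 0.1425
  (29 − 22.647)²/22.647 = 1.7822
  (16 − 22.353)²/22.353 = 1.8056
  (22 − 30.196)²/30.196 = 2.2246
  (38 − 29.804)²/29.804 = 2.2539
χ² = 0.1406 + 0.1425 + 1.7822 + 1.8056 + 2.2246 + 2.2539 = 8.35

8.35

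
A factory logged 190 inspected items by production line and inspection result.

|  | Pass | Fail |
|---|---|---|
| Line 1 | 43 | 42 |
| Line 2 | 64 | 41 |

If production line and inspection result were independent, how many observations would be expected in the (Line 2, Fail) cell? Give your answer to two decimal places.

Row total (Line 2) = 105; column total (Fail) = 83; grand total N = 190.
Expected count = (row total × column total) / N = 105 × 83 / 190 = 45.87.

45.87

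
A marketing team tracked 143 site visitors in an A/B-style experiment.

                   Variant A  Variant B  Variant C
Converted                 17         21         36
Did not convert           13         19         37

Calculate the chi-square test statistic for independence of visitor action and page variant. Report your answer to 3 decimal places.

0.473

Row totals: 74, 69. Column totals: 30, 40, 73. Grand total N = 143.
Expected counts (row total × column total / N):
  Converted, Variant A: 74×30/143 = 15.5245
  Converted, Variant B: 74×40/143 = 20.6993
  Converted, Variant C: 74×73/143 = 37.7762
  Did not convert, Variant A: 69×30/143 = 14.4755
  Did not convert, Variant B: 69×40/143 = 19.3007
  Did not convert, Variant C: 69×73/143 = 35.2238
Contributions (O − E)²/E:
  (17 − 15.5245)²/15.5245 = 0.1402
  (21 − 20.6993)²/20.6993 = 0.0044
  (36 − 37.7762)²/37.7762 = 0.0835
  (13 − 14.4755)²/14.4755 = 0.1504
  (19 − 19.3007)²/19.3007 = 0.0047
  (37 − 35.2238)²/35.2238 = 0.0896
χ² = 0.1402 + 0.0044 + 0.0835 + 0.1504 + 0.0047 + 0.0896 = 0.473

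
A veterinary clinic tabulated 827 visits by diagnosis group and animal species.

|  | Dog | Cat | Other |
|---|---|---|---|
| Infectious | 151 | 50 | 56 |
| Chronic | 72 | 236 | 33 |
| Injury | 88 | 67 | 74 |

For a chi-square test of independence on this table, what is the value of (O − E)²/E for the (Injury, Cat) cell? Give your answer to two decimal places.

9.67

Row total (Injury) = 229; column total (Cat) = 353; N = 827.
Expected count E = 229 × 353 / 827 = 97.747.
Contribution = (O − E)²/E = (67 − 97.747)² / 97.747 = 9.67.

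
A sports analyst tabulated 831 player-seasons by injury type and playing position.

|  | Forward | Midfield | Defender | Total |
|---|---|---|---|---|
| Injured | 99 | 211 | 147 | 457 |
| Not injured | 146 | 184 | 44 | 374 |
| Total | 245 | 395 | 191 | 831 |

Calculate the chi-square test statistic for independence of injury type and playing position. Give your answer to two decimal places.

Grand total N = 831.
Expected counts (row total × column total / N):
  Injured, Forward: 457×245/831 = 134.735
  Injured, Midfield: 457×395/831 = 217.226
  Injured, Defender: 457×191/831 = 105.039
  Not injured, Forward: 374×245/831 = 110.265
  Not injured, Midfield: 374×395/831 = 177.774
  Not injured, Defender: 374×191/831 = 85.961
Contributions (O − E)²/E:
  (99 − 134.735)²/134.735 = 9.4778
  (211 − 217.226)²/217.226 = 0.1784
  (147 − 105.039)²/105.039 = 16.7626
  (146 − 110.265)²/110.265 = 11.5811
  (184 − 177.774)²/177.774 = 0.2180
  (44 − 85.961)²/85.961 = 20.4828
χ² = 9.4778 + 0.1784 + 16.7626 + 11.5811 + 0.2180 + 20.4828 = 58.70

58.70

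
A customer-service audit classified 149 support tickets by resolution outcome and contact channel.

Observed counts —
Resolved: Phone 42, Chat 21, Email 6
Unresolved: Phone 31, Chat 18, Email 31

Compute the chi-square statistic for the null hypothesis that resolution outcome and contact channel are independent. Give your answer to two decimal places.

18.07

Row totals: 69, 80. Column totals: 73, 39, 37. Grand total N = 149.
Expected counts (row total × column total / N):
  Resolved, Phone: 69×73/149 = 33.805
  Resolved, Chat: 69×39/149 = 18.060
  Resolved, Email: 69×37/149 = 17.134
  Unresolved, Phone: 80×73/149 = 39.195
  Unresolved, Chat: 80×39/149 = 20.940
  Unresolved, Email: 80×37/149 = 19.866
Contributions (O − E)²/E:
  (42 − 33.805)²/33.805 = 1.9866
  (21 − 18.060)²/18.060 = 0.4786
  (6 − 17.134)²/17.134 = 7.2351
  (31 − 39.195)²/39.195 = 1.7134
  (18 − 20.940)²/20.940 = 0.4128
  (31 − 19.866)²/19.866 = 6.2401
χ² = 1.9866 + 0.4786 + 7.2351 + 1.7134 + 0.4128 + 6.2401 = 18.07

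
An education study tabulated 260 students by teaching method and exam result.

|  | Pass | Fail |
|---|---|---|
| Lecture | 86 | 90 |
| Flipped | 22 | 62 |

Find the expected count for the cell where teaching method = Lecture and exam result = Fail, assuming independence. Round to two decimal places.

102.89

Row total (Lecture) = 176; column total (Fail) = 152; grand total N = 260.
Expected count = (row total × column total) / N = 176 × 152 / 260 = 102.89.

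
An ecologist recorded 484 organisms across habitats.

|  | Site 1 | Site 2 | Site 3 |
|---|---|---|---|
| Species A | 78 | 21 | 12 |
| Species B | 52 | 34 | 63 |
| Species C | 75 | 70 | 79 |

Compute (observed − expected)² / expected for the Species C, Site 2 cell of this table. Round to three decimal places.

Row total (Species C) = 224; column total (Site 2) = 125; N = 484.
Expected count E = 224 × 125 / 484 = 57.8512.
Contribution = (O − E)²/E = (70 − 57.8512)² / 57.8512 = 2.551.

2.551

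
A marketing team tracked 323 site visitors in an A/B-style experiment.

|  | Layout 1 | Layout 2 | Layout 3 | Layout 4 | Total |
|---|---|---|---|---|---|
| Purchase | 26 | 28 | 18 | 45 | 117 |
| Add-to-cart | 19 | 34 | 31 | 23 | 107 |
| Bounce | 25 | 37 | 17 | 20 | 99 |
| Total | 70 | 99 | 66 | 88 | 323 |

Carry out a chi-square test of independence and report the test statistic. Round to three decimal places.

18.883

Grand total N = 323.
Expected counts (row total × column total / N):
  Purchase, Layout 1: 117×70/323 = 25.3560
  Purchase, Layout 2: 117×99/323 = 35.8607
  Purchase, Layout 3: 117×66/323 = 23.9071
  Purchase, Layout 4: 117×88/323 = 31.8762
  Add-to-cart, Layout 1: 107×70/323 = 23.1889
  Add-to-cart, Layout 2: 107×99/323 = 32.7957
  Add-to-cart, Layout 3: 107×66/323 = 21.8638
  Add-to-cart, Layout 4: 107×88/323 = 29.1517
  Bounce, Layout 1: 99×70/323 = 21.4551
  Bounce, Layout 2: 99×99/323 = 30.3437
  Bounce, Layout 3: 99×66/323 = 20.2291
  Bounce, Layout 4: 99×88/323 = 26.9721
Contributions (O − E)²/E:
  (26 − 25.3560)²/25.3560 = 0.0164
  (28 − 35.8607)²/35.8607 = 1.7231
  (18 − 23.9071)²/23.9071 = 1.4596
  (45 − 31.8762)²/31.8762 = 5.4032
  (19 − 23.1889)²/23.1889 = 0.7567
  (34 − 32.7957)²/32.7957 = 0.0442
  (31 − 21.8638)²/21.8638 = 3.8177
  (23 − 29.1517)²/29.1517 = 1.2982
  (25 − 21.4551)²/21.4551 = 0.5857
  (37 − 30.3437)²/30.3437 = 1.4601
  (17 − 20.2291)²/20.2291 = 0.5154
  (20 − 26.9721)²/26.9721 = 1.8022
χ² = 0.0164 + 1.7231 + 1.4596 + 5.4032 + 0.7567 + 0.0442 + 3.8177 + 1.2982 + 0.5857 + 1.4601 + 0.5154 + 1.8022 = 18.883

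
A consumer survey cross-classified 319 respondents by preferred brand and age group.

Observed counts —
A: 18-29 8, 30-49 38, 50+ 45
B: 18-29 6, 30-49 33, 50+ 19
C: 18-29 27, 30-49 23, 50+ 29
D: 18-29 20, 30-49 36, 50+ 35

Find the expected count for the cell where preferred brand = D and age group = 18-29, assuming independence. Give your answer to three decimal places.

17.401

Row total (D) = 91; column total (18-29) = 61; grand total N = 319.
Expected count = (row total × column total) / N = 91 × 61 / 319 = 17.401.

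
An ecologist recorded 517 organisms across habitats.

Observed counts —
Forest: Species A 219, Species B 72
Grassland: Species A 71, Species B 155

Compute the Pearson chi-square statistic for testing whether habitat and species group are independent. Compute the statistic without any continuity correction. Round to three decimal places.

Row totals: 291, 226. Column totals: 290, 227. Grand total N = 517.
Expected counts (row total × column total / N):
  Forest, Species A: 291×290/517 = 163.2302
  Forest, Species B: 291×227/517 = 127.7698
  Grassland, Species A: 226×290/517 = 126.7698
  Grassland, Species B: 226×227/517 = 99.2302
Contributions (O − E)²/E:
  (219 − 163.2302)²/163.2302 = 19.0545
  (72 − 127.7698)²/127.7698 = 24.3428
  (71 − 126.7698)²/126.7698 = 24.5348
  (155 − 99.2302)²/99.2302 = 31.3440
χ² = 19.0545 + 24.3428 + 24.5348 + 31.3440 = 99.276

99.276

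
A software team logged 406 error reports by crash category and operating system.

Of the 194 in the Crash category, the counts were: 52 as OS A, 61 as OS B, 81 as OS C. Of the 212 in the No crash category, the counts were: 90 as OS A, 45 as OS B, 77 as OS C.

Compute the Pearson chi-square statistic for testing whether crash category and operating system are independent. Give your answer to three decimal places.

Row totals: 194, 212. Column totals: 142, 106, 158. Grand total N = 406.
Expected counts (row total × column total / N):
  Crash, OS A: 194×142/406 = 67.8522
  Crash, OS B: 194×106/406 = 50.6502
  Crash, OS C: 194×158/406 = 75.4975
  No crash, OS A: 212×142/406 = 74.1478
  No crash, OS B: 212×106/406 = 55.3498
  No crash, OS C: 212×158/406 = 82.5025
Contributions (O − E)²/E:
  (52 − 67.8522)²/67.8522 = 3.7035
  (61 − 50.6502)²/50.6502 = 2.1149
  (81 − 75.4975)²/75.4975 = 0.4010
  (90 − 74.1478)²/74.1478 = 3.3891
  (45 − 55.3498)²/55.3498 = 1.9353
  (77 − 82.5025)²/82.5025 = 0.3670
χ² = 3.7035 + 2.1149 + 0.4010 + 3.3891 + 1.9353 + 0.3670 = 11.911

11.911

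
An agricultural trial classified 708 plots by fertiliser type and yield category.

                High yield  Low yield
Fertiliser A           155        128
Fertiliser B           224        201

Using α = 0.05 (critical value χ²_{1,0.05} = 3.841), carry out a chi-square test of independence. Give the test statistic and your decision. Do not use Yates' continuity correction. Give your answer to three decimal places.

0.291; fail to reject H₀

Row totals: 283, 425. Column totals: 379, 329. Grand total N = 708.
Expected counts (row total × column total / N):
  Fertiliser A, High yield: 283×379/708 = 151.4929
  Fertiliser A, Low yield: 283×329/708 = 131.5071
  Fertiliser B, High yield: 425×379/708 = 227.5071
  Fertiliser B, Low yield: 425×329/708 = 197.4929
Contributions (O − E)²/E:
  (155 − 151.4929)²/151.4929 = 0.0812
  (128 − 131.5071)²/131.5071 = 0.0935
  (224 − 227.5071)²/227.5071 = 0.0541
  (201 − 197.4929)²/197.4929 = 0.0623
χ² = 0.0812 + 0.0935 + 0.0541 + 0.0623 = 0.291
df = (2−1)(2−1) = 1. Since 0.291 < 3.841, fail to reject the null hypothesis of independence at α = 0.05.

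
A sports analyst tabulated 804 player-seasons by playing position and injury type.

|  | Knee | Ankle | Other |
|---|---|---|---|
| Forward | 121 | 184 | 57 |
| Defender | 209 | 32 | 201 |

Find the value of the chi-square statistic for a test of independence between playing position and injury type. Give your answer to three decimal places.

Row totals: 362, 442. Column totals: 330, 216, 258. Grand total N = 804.
Expected counts (row total × column total / N):
  Forward, Knee: 362×330/804 = 148.5821
  Forward, Ankle: 362×216/804 = 97.2537
  Forward, Other: 362×258/804 = 116.1642
  Defender, Knee: 442×330/804 = 181.4179
  Defender, Ankle: 442×216/804 = 118.7463
  Defender, Other: 442×258/804 = 141.8358
Contributions (O − E)²/E:
  (121 − 148.5821)²/148.5821 = 5.1202
  (184 − 97.2537)²/97.2537 = 77.3741
  (57 − 116.1642)²/116.1642 = 30.1332
  (209 − 181.4179)²/181.4179 = 4.1935
  (32 − 118.7463)²/118.7463 = 63.3697
  (201 − 141.8358)²/141.8358 = 24.6793
χ² = 5.1202 + 77.3741 + 30.1332 + 4.1935 + 63.3697 + 24.6793 = 204.870

204.870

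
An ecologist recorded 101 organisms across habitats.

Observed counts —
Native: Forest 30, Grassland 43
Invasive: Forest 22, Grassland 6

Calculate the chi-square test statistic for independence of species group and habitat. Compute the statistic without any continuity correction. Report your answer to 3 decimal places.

Row totals: 73, 28. Column totals: 52, 49. Grand total N = 101.
Expected counts (row total × column total / N):
  Native, Forest: 73×52/101 = 37.5842
  Native, Grassland: 73×49/101 = 35.4158
  Invasive, Forest: 28×52/101 = 14.4158
  Invasive, Grassland: 28×49/101 = 13.5842
Contributions (O − E)²/E:
  (30 − 37.5842)²/37.5842 = 1.5304
  (43 − 35.4158)²/35.4158 = 1.6241
  (22 − 14.4158)²/14.4158 = 3.9901
  (6 − 13.5842)²/13.5842 = 4.2343
χ² = 1.5304 + 1.6241 + 3.9901 + 4.2343 = 11.379

11.379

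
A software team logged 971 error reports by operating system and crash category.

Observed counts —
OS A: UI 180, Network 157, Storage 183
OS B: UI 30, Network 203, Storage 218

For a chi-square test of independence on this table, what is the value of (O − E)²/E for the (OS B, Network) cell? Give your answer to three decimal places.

7.661

Row total (OS B) = 451; column total (Network) = 360; N = 971.
Expected count E = 451 × 360 / 971 = 167.20906.
Contribution = (O − E)²/E = (203 − 167.20906)² / 167.20906 = 7.661.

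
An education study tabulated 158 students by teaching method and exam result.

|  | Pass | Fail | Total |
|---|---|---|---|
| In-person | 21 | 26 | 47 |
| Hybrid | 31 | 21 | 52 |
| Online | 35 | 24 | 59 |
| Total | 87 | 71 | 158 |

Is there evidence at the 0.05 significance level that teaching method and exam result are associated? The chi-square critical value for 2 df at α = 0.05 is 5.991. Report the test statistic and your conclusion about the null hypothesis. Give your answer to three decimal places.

2.915; fail to reject H₀

Grand total N = 158.
Expected counts (row total × column total / N):
  In-person, Pass: 47×87/158 = 25.8797
  In-person, Fail: 47×71/158 = 21.1203
  Hybrid, Pass: 52×87/158 = 28.6329
  Hybrid, Fail: 52×71/158 = 23.3671
  Online, Pass: 59×87/158 = 32.4873
  Online, Fail: 59×71/158 = 26.5127
Contributions (O − E)²/E:
  (21 − 25.8797)²/25.8797 = 0.9201
  (26 − 21.1203)²/21.1203 = 1.1274
  (31 − 28.6329)²/28.6329 = 0.1957
  (21 − 23.3671)²/23.3671 = 0.2398
  (35 − 32.4873)²/32.4873 = 0.1943
  (24 − 26.5127)²/26.5127 = 0.2381
χ² = 0.9201 + 1.1274 + 0.1957 + 0.2398 + 0.1943 + 0.2381 = 2.915
df = (3−1)(2−1) = 2. Since 2.915 < 5.991, fail to reject the null hypothesis of independence at α = 0.05.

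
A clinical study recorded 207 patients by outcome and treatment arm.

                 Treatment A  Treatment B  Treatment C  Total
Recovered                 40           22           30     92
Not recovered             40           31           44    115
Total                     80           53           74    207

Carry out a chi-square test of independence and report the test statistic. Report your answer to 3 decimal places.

Grand total N = 207.
Expected counts (row total × column total / N):
  Recovered, Treatment A: 92×80/207 = 35.5556
  Recovered, Treatment B: 92×53/207 = 23.5556
  Recovered, Treatment C: 92×74/207 = 32.8889
  Not recovered, Treatment A: 115×80/207 = 44.4444
  Not recovered, Treatment B: 115×53/207 = 29.4444
  Not recovered, Treatment C: 115×74/207 = 41.1111
Contributions (O − E)²/E:
  (40 − 35.5556)²/35.5556 = 0.5555
  (22 − 23.5556)²/23.5556 = 0.1027
  (30 − 32.8889)²/32.8889 = 0.2538
  (40 − 44.4444)²/44.4444 = 0.4444
  (31 − 29.4444)²/29.4444 = 0.0822
  (44 − 41.1111)²/41.1111 = 0.2030
χ² = 0.5555 + 0.1027 + 0.2538 + 0.4444 + 0.0822 + 0.2030 = 1.642

1.642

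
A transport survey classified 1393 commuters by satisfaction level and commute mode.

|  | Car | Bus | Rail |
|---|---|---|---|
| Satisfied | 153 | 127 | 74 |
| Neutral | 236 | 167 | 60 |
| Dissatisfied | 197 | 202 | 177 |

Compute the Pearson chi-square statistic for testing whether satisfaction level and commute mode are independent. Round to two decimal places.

Row totals: 354, 463, 576. Column totals: 586, 496, 311. Grand total N = 1393.
Expected counts (row total × column total / N):
  Satisfied, Car: 354×586/1393 = 148.919
  Satisfied, Bus: 354×496/1393 = 126.047
  Satisfied, Rail: 354×311/1393 = 79.034
  Neutral, Car: 463×586/1393 = 194.772
  Neutral, Bus: 463×496/1393 = 164.859
  Neutral, Rail: 463×311/1393 = 103.369
  Dissatisfied, Car: 576×586/1393 = 242.309
  Dissatisfied, Bus: 576×496/1393 = 205.094
  Dissatisfied, Rail: 576×311/1393 = 128.597
Contributions (O − E)²/E:
  (153 − 148.919)²/148.919 = 0.1118
  (127 − 126.047)²/126.047 = 0.0072
  (74 − 79.034)²/79.034 = 0.3206
  (236 − 194.772)²/194.772 = 8.7269
  (167 − 164.859)²/164.859 = 0.0278
  (60 − 103.369)²/103.369 = 18.1957
  (197 − 242.309)²/242.309 = 8.4723
  (202 − 205.094)²/205.094 = 0.0467
  (177 − 128.597)²/128.597 = 18.2185
χ² = 0.1118 + 0.0072 + 0.3206 + 8.7269 + 0.0278 + 18.1957 + 8.4723 + 0.0467 + 18.2185 = 54.13

54.13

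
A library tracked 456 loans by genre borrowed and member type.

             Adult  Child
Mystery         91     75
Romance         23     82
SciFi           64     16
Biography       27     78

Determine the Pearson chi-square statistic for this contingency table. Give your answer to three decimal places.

84.485

Row totals: 166, 105, 80, 105. Column totals: 205, 251. Grand total N = 456.
Expected counts (row total × column total / N):
  Mystery, Adult: 166×205/456 = 74.6272
  Mystery, Child: 166×251/456 = 91.3728
  Romance, Adult: 105×205/456 = 47.2039
  Romance, Child: 105×251/456 = 57.7961
  SciFi, Adult: 80×205/456 = 35.9649
  SciFi, Child: 80×251/456 = 44.0351
  Biography, Adult: 105×205/456 = 47.2039
  Biography, Child: 105×251/456 = 57.7961
Contributions (O − E)²/E:
  (91 − 74.6272)²/74.6272 = 3.5921
  (75 − 91.3728)²/91.3728 = 2.9338
  (23 − 47.2039)²/47.2039 = 12.4106
  (82 − 57.7961)²/57.7961 = 10.1361
  (64 − 35.9649)²/35.9649 = 21.8537
  (16 − 44.0351)²/44.0351 = 17.8486
  (27 − 47.2039)²/47.2039 = 8.6475
  (78 − 57.7961)²/57.7961 = 7.0627
χ² = 3.5921 + 2.9338 + 12.4106 + 10.1361 + 21.8537 + 17.8486 + 8.6475 + 7.0627 = 84.485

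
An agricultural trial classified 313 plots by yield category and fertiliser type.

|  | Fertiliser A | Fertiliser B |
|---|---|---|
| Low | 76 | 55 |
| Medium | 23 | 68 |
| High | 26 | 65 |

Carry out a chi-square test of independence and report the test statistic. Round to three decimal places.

Row totals: 131, 91, 91. Column totals: 125, 188. Grand total N = 313.
Expected counts (row total × column total / N):
  Low, Fertiliser A: 131×125/313 = 52.3163
  Low, Fertiliser B: 131×188/313 = 78.6837
  Medium, Fertiliser A: 91×125/313 = 36.3419
  Medium, Fertiliser B: 91×188/313 = 54.6581
  High, Fertiliser A: 91×125/313 = 36.3419
  High, Fertiliser B: 91×188/313 = 54.6581
Contributions (O − E)²/E:
  (76 − 52.3163)²/52.3163 = 10.7217
  (55 − 78.6837)²/78.6837 = 7.1288
  (23 − 36.3419)²/36.3419 = 4.8981
  (68 − 54.6581)²/54.6581 = 3.2567
  (26 − 36.3419)²/36.3419 = 2.9430
  (65 − 54.6581)²/54.6581 = 1.9568
χ² = 10.7217 + 7.1288 + 4.8981 + 3.2567 + 2.9430 + 1.9568 = 30.905

30.905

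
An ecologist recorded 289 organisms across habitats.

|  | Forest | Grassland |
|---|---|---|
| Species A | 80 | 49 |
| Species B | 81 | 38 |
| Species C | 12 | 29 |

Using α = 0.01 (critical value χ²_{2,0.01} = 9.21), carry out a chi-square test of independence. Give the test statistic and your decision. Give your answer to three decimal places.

Row totals: 129, 119, 41. Column totals: 173, 116. Grand total N = 289.
Expected counts (row total × column total / N):
  Species A, Forest: 129×173/289 = 77.22145
  Species A, Grassland: 129×116/289 = 51.77855
  Species B, Forest: 119×173/289 = 71.23529
  Species B, Grassland: 119×116/289 = 47.76471
  Species C, Forest: 41×173/289 = 24.54325
  Species C, Grassland: 41×116/289 = 16.45675
Contributions (O − E)²/E:
  (80 − 77.22145)²/77.22145 = 0.1000
  (49 − 51.77855)²/51.77855 = 0.1491
  (81 − 71.23529)²/71.23529 = 1.3385
  (38 − 47.76471)²/47.76471 = 1.9962
  (12 − 24.54325)²/24.54325 = 6.4104
  (29 − 16.45675)²/16.45675 = 9.5604
χ² = 0.1000 + 0.1491 + 1.3385 + 1.9962 + 6.4104 + 9.5604 = 19.555
df = (3−1)(2−1) = 2. Since 19.555 > 9.21, reject the null hypothesis of independence at α = 0.01.

19.555; reject H₀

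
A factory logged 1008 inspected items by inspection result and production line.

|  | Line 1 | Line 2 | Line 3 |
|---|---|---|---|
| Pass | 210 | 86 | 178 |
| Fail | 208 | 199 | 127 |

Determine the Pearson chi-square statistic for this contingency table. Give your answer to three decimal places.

49.946

Row totals: 474, 534. Column totals: 418, 285, 305. Grand total N = 1008.
Expected counts (row total × column total / N):
  Pass, Line 1: 474×418/1008 = 196.55952
  Pass, Line 2: 474×285/1008 = 134.01786
  Pass, Line 3: 474×305/1008 = 143.42262
  Fail, Line 1: 534×418/1008 = 221.44048
  Fail, Line 2: 534×285/1008 = 150.98214
  Fail, Line 3: 534×305/1008 = 161.57738
Contributions (O − E)²/E:
  (210 − 196.55952)²/196.55952 = 0.9190
  (86 − 134.01786)²/134.01786 = 17.2045
  (178 − 143.42262)²/143.42262 = 8.3362
  (208 − 221.44048)²/221.44048 = 0.8158
  (199 − 150.98214)²/150.98214 = 15.2714
  (127 − 161.57738)²/161.57738 = 7.3995
χ² = 0.9190 + 17.2045 + 8.3362 + 0.8158 + 15.2714 + 7.3995 = 49.946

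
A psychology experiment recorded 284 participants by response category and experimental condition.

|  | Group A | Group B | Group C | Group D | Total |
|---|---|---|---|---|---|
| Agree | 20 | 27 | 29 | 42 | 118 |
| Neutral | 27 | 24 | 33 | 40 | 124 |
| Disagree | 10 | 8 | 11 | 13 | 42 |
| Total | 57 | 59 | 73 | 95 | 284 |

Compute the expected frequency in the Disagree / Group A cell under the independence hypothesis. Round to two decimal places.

8.43

Row total (Disagree) = 42; column total (Group A) = 57; grand total N = 284.
Expected count = (row total × column total) / N = 42 × 57 / 284 = 8.43.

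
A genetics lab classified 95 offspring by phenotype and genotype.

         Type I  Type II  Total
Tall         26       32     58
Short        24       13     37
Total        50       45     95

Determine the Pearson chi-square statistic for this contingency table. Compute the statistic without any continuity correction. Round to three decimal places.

Grand total N = 95.
Expected counts (row total × column total / N):
  Tall, Type I: 58×50/95 = 30.5263
  Tall, Type II: 58×45/95 = 27.4737
  Short, Type I: 37×50/95 = 19.4737
  Short, Type II: 37×45/95 = 17.5263
Contributions (O − E)²/E:
  (26 − 30.5263)²/30.5263 = 0.6711
  (32 − 27.4737)²/27.4737 = 0.7457
  (24 − 19.4737)²/19.4737 = 1.0521
  (13 − 17.5263)²/17.5263 = 1.1690
χ² = 0.6711 + 0.7457 + 1.0521 + 1.1690 = 3.638

3.638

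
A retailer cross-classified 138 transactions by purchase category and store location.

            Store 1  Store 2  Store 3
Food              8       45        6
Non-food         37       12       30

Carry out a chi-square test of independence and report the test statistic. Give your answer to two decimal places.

Row totals: 59, 79. Column totals: 45, 57, 36. Grand total N = 138.
Expected counts (row total × column total / N):
  Food, Store 1: 59×45/138 = 19.23913
  Food, Store 2: 59×57/138 = 24.36957
  Food, Store 3: 59×36/138 = 15.39130
  Non-food, Store 1: 79×45/138 = 25.76087
  Non-food, Store 2: 79×57/138 = 32.63043
  Non-food, Store 3: 79×36/138 = 20.60870
Contributions (O − E)²/E:
  (8 − 19.23913)²/19.23913 = 6.5657
  (45 − 24.36957)²/24.36957 = 17.4650
  (6 − 15.39130)²/15.39130 = 5.7303
  (37 − 25.76087)²/25.76087 = 4.9035
  (12 − 32.63043)²/32.63043 = 13.0435
  (30 − 20.60870)²/20.60870 = 4.2796
χ² = 6.5657 + 17.4650 + 5.7303 + 4.9035 + 13.0435 + 4.2796 = 51.99

51.99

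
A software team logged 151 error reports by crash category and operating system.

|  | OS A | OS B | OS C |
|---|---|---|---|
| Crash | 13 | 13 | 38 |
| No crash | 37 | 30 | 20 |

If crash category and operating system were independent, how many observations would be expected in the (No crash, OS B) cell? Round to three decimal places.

24.775

Row total (No crash) = 87; column total (OS B) = 43; grand total N = 151.
Expected count = (row total × column total) / N = 87 × 43 / 151 = 24.775.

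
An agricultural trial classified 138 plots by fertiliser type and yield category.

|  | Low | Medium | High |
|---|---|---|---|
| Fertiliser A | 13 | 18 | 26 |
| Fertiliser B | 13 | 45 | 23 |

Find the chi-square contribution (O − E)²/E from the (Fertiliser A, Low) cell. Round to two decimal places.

Row total (Fertiliser A) = 57; column total (Low) = 26; N = 138.
Expected count E = 57 × 26 / 138 = 10.739.
Contribution = (O − E)²/E = (13 − 10.739)² / 10.739 = 0.48.

0.48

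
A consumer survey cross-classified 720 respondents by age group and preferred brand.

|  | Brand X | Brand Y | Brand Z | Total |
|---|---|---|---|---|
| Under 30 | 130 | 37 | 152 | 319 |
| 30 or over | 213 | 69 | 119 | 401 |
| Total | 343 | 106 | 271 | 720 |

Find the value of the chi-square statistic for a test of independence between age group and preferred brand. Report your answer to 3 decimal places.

24.745

Grand total N = 720.
Expected counts (row total × column total / N):
  Under 30, Brand X: 319×343/720 = 151.9681
  Under 30, Brand Y: 319×106/720 = 46.9639
  Under 30, Brand Z: 319×271/720 = 120.0681
  30 or over, Brand X: 401×343/720 = 191.0319
  30 or over, Brand Y: 401×106/720 = 59.0361
  30 or over, Brand Z: 401×271/720 = 150.9319
Contributions (O − E)²/E:
  (130 − 151.9681)²/151.9681 = 3.1756
  (37 − 46.9639)²/46.9639 = 2.1139
  (152 − 120.0681)²/120.0681 = 8.4922
  (213 − 191.0319)²/191.0319 = 2.5263
  (69 − 59.0361)²/59.0361 = 1.6817
  (119 − 150.9319)²/150.9319 = 6.7557
χ² = 3.1756 + 2.1139 + 8.4922 + 2.5263 + 1.6817 + 6.7557 = 24.745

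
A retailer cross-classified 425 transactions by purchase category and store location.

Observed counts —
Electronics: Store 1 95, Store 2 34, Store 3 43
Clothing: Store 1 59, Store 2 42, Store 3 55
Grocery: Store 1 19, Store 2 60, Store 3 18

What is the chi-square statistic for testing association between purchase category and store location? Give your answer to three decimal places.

62.850

Row totals: 172, 156, 97. Column totals: 173, 136, 116. Grand total N = 425.
Expected counts (row total × column total / N):
  Electronics, Store 1: 172×173/425 = 70.0141
  Electronics, Store 2: 172×136/425 = 55.0400
  Electronics, Store 3: 172×116/425 = 46.9459
  Clothing, Store 1: 156×173/425 = 63.5012
  Clothing, Store 2: 156×136/425 = 49.9200
  Clothing, Store 3: 156×116/425 = 42.5788
  Grocery, Store 1: 97×173/425 = 39.4847
  Grocery, Store 2: 97×136/425 = 31.0400
  Grocery, Store 3: 97×116/425 = 26.4753
Contributions (O − E)²/E:
  (95 − 70.0141)²/70.0141 = 8.9167
  (34 − 55.0400)²/55.0400 = 8.0429
  (43 − 46.9459)²/46.9459 = 0.3317
  (59 − 63.5012)²/63.5012 = 0.3191
  (42 − 49.9200)²/49.9200 = 1.2565
  (55 − 42.5788)²/42.5788 = 3.6235
  (19 − 39.4847)²/39.4847 = 10.6275
  (60 − 31.0400)²/31.0400 = 27.0194
  (18 − 26.4753)²/26.4753 = 2.7131
χ² = 8.9167 + 8.0429 + 0.3317 + 0.3191 + 1.2565 + 3.6235 + 10.6275 + 27.0194 + 2.7131 = 62.850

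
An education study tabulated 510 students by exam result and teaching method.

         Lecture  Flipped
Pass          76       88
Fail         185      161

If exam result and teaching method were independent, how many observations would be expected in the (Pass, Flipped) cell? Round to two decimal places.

80.07

Row total (Pass) = 164; column total (Flipped) = 249; grand total N = 510.
Expected count = (row total × column total) / N = 164 × 249 / 510 = 80.07.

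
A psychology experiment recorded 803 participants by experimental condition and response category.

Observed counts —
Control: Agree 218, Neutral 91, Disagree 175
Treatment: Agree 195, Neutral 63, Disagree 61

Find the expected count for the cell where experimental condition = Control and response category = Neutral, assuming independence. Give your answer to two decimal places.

92.82

Row total (Control) = 484; column total (Neutral) = 154; grand total N = 803.
Expected count = (row total × column total) / N = 484 × 154 / 803 = 92.82.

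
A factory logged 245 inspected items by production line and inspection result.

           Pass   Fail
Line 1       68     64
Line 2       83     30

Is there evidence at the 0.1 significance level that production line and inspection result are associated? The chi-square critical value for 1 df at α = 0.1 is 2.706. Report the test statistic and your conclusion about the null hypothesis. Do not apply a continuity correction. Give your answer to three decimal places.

12.389; reject H₀

Row totals: 132, 113. Column totals: 151, 94. Grand total N = 245.
Expected counts (row total × column total / N):
  Line 1, Pass: 132×151/245 = 81.3551
  Line 1, Fail: 132×94/245 = 50.6449
  Line 2, Pass: 113×151/245 = 69.6449
  Line 2, Fail: 113×94/245 = 43.3551
Contributions (O − E)²/E:
  (68 − 81.3551)²/81.3551 = 2.1923
  (64 − 50.6449)²/50.6449 = 3.5218
  (83 − 69.6449)²/69.6449 = 2.5610
  (30 − 43.3551)²/43.3551 = 4.1139
χ² = 2.1923 + 3.5218 + 2.5610 + 4.1139 = 12.389
df = (2−1)(2−1) = 1. Since 12.389 > 2.706, reject the null hypothesis of independence at α = 0.1.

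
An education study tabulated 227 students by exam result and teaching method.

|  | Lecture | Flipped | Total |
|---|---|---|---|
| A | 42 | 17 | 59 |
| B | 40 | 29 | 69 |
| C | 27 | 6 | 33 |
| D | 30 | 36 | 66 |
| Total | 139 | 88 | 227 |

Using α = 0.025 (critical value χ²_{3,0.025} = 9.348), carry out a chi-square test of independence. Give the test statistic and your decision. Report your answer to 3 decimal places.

15.584; reject H₀

Grand total N = 227.
Expected counts (row total × column total / N):
  A, Lecture: 59×139/227 = 36.1278
  A, Flipped: 59×88/227 = 22.8722
  B, Lecture: 69×139/227 = 42.2511
  B, Flipped: 69×88/227 = 26.7489
  C, Lecture: 33×139/227 = 20.2070
  C, Flipped: 33×88/227 = 12.7930
  D, Lecture: 66×139/227 = 40.4141
  D, Flipped: 66×88/227 = 25.5859
Contributions (O − E)²/E:
  (42 − 36.1278)²/36.1278 = 0.9545
  (17 − 22.8722)²/22.8722 = 1.5076
  (40 − 42.2511)²/42.2511 = 0.1199
  (29 − 26.7489)²/26.7489 = 0.1894
  (27 − 20.2070)²/20.2070 = 2.2836
  (6 − 12.7930)²/12.7930 = 3.6070
  (30 − 40.4141)²/40.4141 = 2.6836
  (36 − 25.5859)²/25.5859 = 4.2388
χ² = 0.9545 + 1.5076 + 0.1199 + 0.1894 + 2.2836 + 3.6070 + 2.6836 + 4.2388 = 15.584
df = (4−1)(2−1) = 3. Since 15.584 > 9.348, reject the null hypothesis of independence at α = 0.025.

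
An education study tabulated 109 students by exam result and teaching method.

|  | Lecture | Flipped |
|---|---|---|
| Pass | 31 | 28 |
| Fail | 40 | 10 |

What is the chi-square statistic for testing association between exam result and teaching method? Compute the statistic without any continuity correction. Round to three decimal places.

8.985

Row totals: 59, 50. Column totals: 71, 38. Grand total N = 109.
Expected counts (row total × column total / N):
  Pass, Lecture: 59×71/109 = 38.4312
  Pass, Flipped: 59×38/109 = 20.5688
  Fail, Lecture: 50×71/109 = 32.5688
  Fail, Flipped: 50×38/109 = 17.4312
Contributions (O − E)²/E:
  (31 − 38.4312)²/38.4312 = 1.4369
  (28 − 20.5688)²/20.5688 = 2.6848
  (40 − 32.5688)²/32.5688 = 1.6956
  (10 − 17.4312)²/17.4312 = 3.1680
χ² = 1.4369 + 2.6848 + 1.6956 + 3.1680 = 8.985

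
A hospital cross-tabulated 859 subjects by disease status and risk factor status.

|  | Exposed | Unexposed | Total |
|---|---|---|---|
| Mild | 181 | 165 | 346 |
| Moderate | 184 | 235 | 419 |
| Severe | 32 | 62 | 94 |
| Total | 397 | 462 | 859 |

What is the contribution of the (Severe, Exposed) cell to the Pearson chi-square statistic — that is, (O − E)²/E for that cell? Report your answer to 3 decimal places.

3.014

Row total (Severe) = 94; column total (Exposed) = 397; N = 859.
Expected count E = 94 × 397 / 859 = 43.4435.
Contribution = (O − E)²/E = (32 − 43.4435)² / 43.4435 = 3.014.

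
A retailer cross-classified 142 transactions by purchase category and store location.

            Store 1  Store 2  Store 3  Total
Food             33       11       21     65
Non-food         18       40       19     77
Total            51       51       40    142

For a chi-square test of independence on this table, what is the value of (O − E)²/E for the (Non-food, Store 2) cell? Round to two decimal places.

5.51

Row total (Non-food) = 77; column total (Store 2) = 51; N = 142.
Expected count E = 77 × 51 / 142 = 27.655.
Contribution = (O − E)²/E = (40 − 27.655)² / 27.655 = 5.51.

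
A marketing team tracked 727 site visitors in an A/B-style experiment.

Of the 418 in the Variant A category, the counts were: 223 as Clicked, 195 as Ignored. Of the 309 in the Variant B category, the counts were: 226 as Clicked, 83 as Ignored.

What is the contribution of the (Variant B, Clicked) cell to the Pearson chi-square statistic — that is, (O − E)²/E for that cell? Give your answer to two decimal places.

6.48

Row total (Variant B) = 309; column total (Clicked) = 449; N = 727.
Expected count E = 309 × 449 / 727 = 190.840.
Contribution = (O − E)²/E = (226 − 190.840)² / 190.840 = 6.48.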